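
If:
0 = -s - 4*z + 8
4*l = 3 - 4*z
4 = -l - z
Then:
No Solution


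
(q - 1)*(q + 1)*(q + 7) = q^3 + 7*q^2 - q - 7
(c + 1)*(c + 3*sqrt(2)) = c^2 + c + 3*sqrt(2)*c + 3*sqrt(2)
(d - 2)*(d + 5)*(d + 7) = d^3 + 10*d^2 + 11*d - 70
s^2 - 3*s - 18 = (s - 6)*(s + 3)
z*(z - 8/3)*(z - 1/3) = z^3 - 3*z^2 + 8*z/9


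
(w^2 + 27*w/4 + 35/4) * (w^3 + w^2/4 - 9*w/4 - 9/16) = w^5 + 7*w^4 + 131*w^3/16 - 217*w^2/16 - 1503*w/64 - 315/64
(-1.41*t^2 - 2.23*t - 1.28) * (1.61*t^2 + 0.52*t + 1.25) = -2.2701*t^4 - 4.3235*t^3 - 4.9829*t^2 - 3.4531*t - 1.6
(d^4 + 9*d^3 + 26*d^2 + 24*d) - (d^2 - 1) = d^4 + 9*d^3 + 25*d^2 + 24*d + 1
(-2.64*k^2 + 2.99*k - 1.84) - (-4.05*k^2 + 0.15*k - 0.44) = 1.41*k^2 + 2.84*k - 1.4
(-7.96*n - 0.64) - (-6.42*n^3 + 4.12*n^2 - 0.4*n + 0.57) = 6.42*n^3 - 4.12*n^2 - 7.56*n - 1.21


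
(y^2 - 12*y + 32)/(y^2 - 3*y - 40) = (y - 4)/(y + 5)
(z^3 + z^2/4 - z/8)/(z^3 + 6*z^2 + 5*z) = (z^2 + z/4 - 1/8)/(z^2 + 6*z + 5)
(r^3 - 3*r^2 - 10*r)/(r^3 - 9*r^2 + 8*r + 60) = r/(r - 6)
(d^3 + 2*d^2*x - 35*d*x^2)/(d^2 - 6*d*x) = (d^2 + 2*d*x - 35*x^2)/(d - 6*x)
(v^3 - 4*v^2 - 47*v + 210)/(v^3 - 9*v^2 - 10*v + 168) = (v^2 + 2*v - 35)/(v^2 - 3*v - 28)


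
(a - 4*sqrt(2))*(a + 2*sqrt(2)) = a^2 - 2*sqrt(2)*a - 16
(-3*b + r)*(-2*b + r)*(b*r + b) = 6*b^3*r + 6*b^3 - 5*b^2*r^2 - 5*b^2*r + b*r^3 + b*r^2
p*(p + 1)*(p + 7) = p^3 + 8*p^2 + 7*p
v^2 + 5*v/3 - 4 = (v - 4/3)*(v + 3)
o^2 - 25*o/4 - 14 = (o - 8)*(o + 7/4)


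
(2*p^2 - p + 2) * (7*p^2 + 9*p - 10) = 14*p^4 + 11*p^3 - 15*p^2 + 28*p - 20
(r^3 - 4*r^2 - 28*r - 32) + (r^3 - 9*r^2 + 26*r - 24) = 2*r^3 - 13*r^2 - 2*r - 56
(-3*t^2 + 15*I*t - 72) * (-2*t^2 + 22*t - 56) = 6*t^4 - 66*t^3 - 30*I*t^3 + 312*t^2 + 330*I*t^2 - 1584*t - 840*I*t + 4032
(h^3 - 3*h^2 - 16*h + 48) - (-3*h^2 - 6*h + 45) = h^3 - 10*h + 3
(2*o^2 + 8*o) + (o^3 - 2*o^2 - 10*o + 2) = o^3 - 2*o + 2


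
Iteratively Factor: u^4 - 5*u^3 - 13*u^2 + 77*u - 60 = (u - 3)*(u^3 - 2*u^2 - 19*u + 20) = (u - 3)*(u - 1)*(u^2 - u - 20) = (u - 5)*(u - 3)*(u - 1)*(u + 4)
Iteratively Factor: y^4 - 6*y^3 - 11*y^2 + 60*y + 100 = (y - 5)*(y^3 - y^2 - 16*y - 20) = (y - 5)*(y + 2)*(y^2 - 3*y - 10) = (y - 5)^2*(y + 2)*(y + 2)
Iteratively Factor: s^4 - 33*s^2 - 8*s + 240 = (s + 4)*(s^3 - 4*s^2 - 17*s + 60) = (s + 4)^2*(s^2 - 8*s + 15) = (s - 3)*(s + 4)^2*(s - 5)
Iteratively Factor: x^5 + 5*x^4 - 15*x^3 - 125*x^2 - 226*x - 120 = (x + 4)*(x^4 + x^3 - 19*x^2 - 49*x - 30) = (x + 1)*(x + 4)*(x^3 - 19*x - 30) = (x - 5)*(x + 1)*(x + 4)*(x^2 + 5*x + 6) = (x - 5)*(x + 1)*(x + 3)*(x + 4)*(x + 2)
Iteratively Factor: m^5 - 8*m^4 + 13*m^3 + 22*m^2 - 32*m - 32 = (m - 2)*(m^4 - 6*m^3 + m^2 + 24*m + 16) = (m - 2)*(m + 1)*(m^3 - 7*m^2 + 8*m + 16) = (m - 4)*(m - 2)*(m + 1)*(m^2 - 3*m - 4) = (m - 4)^2*(m - 2)*(m + 1)*(m + 1)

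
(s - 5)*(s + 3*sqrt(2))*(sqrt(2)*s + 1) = sqrt(2)*s^3 - 5*sqrt(2)*s^2 + 7*s^2 - 35*s + 3*sqrt(2)*s - 15*sqrt(2)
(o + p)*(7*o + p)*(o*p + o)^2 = 7*o^4*p^2 + 14*o^4*p + 7*o^4 + 8*o^3*p^3 + 16*o^3*p^2 + 8*o^3*p + o^2*p^4 + 2*o^2*p^3 + o^2*p^2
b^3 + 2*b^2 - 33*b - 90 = (b - 6)*(b + 3)*(b + 5)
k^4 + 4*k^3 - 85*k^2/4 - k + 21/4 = (k - 3)*(k - 1/2)*(k + 1/2)*(k + 7)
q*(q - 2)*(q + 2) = q^3 - 4*q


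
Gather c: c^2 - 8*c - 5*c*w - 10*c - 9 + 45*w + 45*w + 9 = c^2 + c*(-5*w - 18) + 90*w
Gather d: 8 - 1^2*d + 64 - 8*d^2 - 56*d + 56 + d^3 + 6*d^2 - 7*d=d^3 - 2*d^2 - 64*d + 128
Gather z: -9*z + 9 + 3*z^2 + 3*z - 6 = 3*z^2 - 6*z + 3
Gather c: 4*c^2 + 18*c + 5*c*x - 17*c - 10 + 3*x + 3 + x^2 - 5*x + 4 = 4*c^2 + c*(5*x + 1) + x^2 - 2*x - 3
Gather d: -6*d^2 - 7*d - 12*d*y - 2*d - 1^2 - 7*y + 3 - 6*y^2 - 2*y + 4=-6*d^2 + d*(-12*y - 9) - 6*y^2 - 9*y + 6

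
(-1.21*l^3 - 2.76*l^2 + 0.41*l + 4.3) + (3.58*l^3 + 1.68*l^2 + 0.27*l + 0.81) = 2.37*l^3 - 1.08*l^2 + 0.68*l + 5.11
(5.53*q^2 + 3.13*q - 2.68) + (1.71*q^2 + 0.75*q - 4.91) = 7.24*q^2 + 3.88*q - 7.59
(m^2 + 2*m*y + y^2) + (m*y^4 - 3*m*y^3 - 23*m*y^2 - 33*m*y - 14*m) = m^2 + m*y^4 - 3*m*y^3 - 23*m*y^2 - 31*m*y - 14*m + y^2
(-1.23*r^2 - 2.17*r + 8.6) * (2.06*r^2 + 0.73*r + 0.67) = -2.5338*r^4 - 5.3681*r^3 + 15.3078*r^2 + 4.8241*r + 5.762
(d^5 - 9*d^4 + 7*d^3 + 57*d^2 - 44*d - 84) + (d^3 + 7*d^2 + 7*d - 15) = d^5 - 9*d^4 + 8*d^3 + 64*d^2 - 37*d - 99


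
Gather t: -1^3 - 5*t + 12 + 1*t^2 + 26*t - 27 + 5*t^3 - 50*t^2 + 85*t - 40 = 5*t^3 - 49*t^2 + 106*t - 56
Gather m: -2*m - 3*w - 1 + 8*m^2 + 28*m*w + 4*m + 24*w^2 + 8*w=8*m^2 + m*(28*w + 2) + 24*w^2 + 5*w - 1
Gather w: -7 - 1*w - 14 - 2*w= -3*w - 21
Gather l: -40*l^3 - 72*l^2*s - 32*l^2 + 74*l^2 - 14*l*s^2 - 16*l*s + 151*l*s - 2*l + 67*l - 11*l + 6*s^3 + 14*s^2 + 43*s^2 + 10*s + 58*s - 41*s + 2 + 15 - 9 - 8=-40*l^3 + l^2*(42 - 72*s) + l*(-14*s^2 + 135*s + 54) + 6*s^3 + 57*s^2 + 27*s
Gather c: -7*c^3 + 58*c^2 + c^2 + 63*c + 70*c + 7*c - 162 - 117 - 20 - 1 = -7*c^3 + 59*c^2 + 140*c - 300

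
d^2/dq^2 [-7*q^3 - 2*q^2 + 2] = -42*q - 4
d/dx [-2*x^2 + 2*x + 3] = 2 - 4*x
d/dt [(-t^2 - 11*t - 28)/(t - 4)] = (-t^2 + 8*t + 72)/(t^2 - 8*t + 16)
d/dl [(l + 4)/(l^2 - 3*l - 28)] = -1/(l^2 - 14*l + 49)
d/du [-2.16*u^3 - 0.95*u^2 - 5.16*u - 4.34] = -6.48*u^2 - 1.9*u - 5.16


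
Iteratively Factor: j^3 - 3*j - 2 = (j - 2)*(j^2 + 2*j + 1) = (j - 2)*(j + 1)*(j + 1)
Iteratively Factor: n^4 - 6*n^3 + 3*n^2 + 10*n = (n - 2)*(n^3 - 4*n^2 - 5*n) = (n - 2)*(n + 1)*(n^2 - 5*n) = (n - 5)*(n - 2)*(n + 1)*(n)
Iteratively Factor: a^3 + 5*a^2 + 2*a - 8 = (a - 1)*(a^2 + 6*a + 8) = (a - 1)*(a + 2)*(a + 4)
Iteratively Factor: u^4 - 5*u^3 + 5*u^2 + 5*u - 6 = (u + 1)*(u^3 - 6*u^2 + 11*u - 6) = (u - 3)*(u + 1)*(u^2 - 3*u + 2) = (u - 3)*(u - 1)*(u + 1)*(u - 2)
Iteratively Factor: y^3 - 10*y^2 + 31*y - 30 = (y - 5)*(y^2 - 5*y + 6) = (y - 5)*(y - 3)*(y - 2)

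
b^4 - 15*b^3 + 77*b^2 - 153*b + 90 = (b - 6)*(b - 5)*(b - 3)*(b - 1)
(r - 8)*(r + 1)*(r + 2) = r^3 - 5*r^2 - 22*r - 16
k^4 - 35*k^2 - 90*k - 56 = (k - 7)*(k + 1)*(k + 2)*(k + 4)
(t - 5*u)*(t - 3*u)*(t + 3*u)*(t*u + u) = t^4*u - 5*t^3*u^2 + t^3*u - 9*t^2*u^3 - 5*t^2*u^2 + 45*t*u^4 - 9*t*u^3 + 45*u^4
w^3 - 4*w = w*(w - 2)*(w + 2)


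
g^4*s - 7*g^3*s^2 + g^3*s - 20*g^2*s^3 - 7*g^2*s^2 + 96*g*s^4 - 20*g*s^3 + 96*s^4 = (g - 8*s)*(g - 3*s)*(g + 4*s)*(g*s + s)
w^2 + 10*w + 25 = (w + 5)^2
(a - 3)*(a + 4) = a^2 + a - 12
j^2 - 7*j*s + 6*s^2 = (j - 6*s)*(j - s)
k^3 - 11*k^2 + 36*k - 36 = (k - 6)*(k - 3)*(k - 2)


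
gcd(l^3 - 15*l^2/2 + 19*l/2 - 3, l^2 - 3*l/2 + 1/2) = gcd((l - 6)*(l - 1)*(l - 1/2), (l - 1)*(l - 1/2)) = l^2 - 3*l/2 + 1/2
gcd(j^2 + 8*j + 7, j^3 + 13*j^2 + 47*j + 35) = j^2 + 8*j + 7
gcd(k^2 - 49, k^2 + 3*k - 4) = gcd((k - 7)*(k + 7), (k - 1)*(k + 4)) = 1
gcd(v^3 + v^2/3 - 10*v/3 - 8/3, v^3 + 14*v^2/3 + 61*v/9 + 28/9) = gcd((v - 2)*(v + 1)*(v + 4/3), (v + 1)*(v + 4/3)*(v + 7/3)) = v^2 + 7*v/3 + 4/3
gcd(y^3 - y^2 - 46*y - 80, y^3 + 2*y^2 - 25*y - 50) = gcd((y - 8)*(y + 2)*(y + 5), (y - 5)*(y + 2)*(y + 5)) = y^2 + 7*y + 10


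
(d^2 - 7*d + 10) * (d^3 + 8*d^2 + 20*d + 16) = d^5 + d^4 - 26*d^3 - 44*d^2 + 88*d + 160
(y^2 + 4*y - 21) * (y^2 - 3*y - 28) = y^4 + y^3 - 61*y^2 - 49*y + 588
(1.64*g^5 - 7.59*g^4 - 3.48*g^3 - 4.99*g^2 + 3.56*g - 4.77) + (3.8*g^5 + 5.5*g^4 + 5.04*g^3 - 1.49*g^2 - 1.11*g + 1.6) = 5.44*g^5 - 2.09*g^4 + 1.56*g^3 - 6.48*g^2 + 2.45*g - 3.17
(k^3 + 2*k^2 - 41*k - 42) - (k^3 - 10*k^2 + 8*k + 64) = 12*k^2 - 49*k - 106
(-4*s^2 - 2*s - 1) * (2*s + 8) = -8*s^3 - 36*s^2 - 18*s - 8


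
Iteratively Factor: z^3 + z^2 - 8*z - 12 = (z - 3)*(z^2 + 4*z + 4) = (z - 3)*(z + 2)*(z + 2)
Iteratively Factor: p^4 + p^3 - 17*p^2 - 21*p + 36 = (p - 4)*(p^3 + 5*p^2 + 3*p - 9) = (p - 4)*(p + 3)*(p^2 + 2*p - 3) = (p - 4)*(p + 3)^2*(p - 1)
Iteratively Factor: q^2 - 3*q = (q)*(q - 3)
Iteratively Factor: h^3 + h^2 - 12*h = (h + 4)*(h^2 - 3*h) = (h - 3)*(h + 4)*(h)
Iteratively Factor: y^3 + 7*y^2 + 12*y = (y + 3)*(y^2 + 4*y) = y*(y + 3)*(y + 4)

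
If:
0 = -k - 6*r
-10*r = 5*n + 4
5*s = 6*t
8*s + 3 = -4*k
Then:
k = -12*t/5 - 3/4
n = -4*t/5 - 21/20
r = 2*t/5 + 1/8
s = 6*t/5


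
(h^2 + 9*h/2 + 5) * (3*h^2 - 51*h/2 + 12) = 3*h^4 - 12*h^3 - 351*h^2/4 - 147*h/2 + 60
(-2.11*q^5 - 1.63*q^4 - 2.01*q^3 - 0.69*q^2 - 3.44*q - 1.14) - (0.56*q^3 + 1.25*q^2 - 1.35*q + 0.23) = -2.11*q^5 - 1.63*q^4 - 2.57*q^3 - 1.94*q^2 - 2.09*q - 1.37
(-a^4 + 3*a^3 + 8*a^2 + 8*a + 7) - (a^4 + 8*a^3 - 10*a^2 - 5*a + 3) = -2*a^4 - 5*a^3 + 18*a^2 + 13*a + 4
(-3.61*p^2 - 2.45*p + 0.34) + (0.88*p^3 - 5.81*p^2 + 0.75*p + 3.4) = 0.88*p^3 - 9.42*p^2 - 1.7*p + 3.74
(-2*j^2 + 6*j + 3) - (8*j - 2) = -2*j^2 - 2*j + 5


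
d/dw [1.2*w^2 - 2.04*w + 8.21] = 2.4*w - 2.04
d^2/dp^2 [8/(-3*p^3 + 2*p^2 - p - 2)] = 16*((9*p - 2)*(3*p^3 - 2*p^2 + p + 2) - (9*p^2 - 4*p + 1)^2)/(3*p^3 - 2*p^2 + p + 2)^3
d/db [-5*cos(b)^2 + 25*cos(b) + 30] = 5*(2*cos(b) - 5)*sin(b)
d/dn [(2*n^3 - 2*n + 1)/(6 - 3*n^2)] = 2*(-n^4 + 5*n^2 + n - 2)/(3*(n^4 - 4*n^2 + 4))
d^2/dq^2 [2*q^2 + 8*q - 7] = 4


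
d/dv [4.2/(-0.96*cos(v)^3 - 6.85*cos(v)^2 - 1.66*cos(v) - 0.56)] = (12.096*sin(v)^2 - 57.54*cos(v) - 19.068)*sin(v)/(0.96*cos(v)^3 + 6.85*cos(v)^2 + 1.66*cos(v) + 0.56)^2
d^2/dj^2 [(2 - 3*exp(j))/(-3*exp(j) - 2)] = (24 - 36*exp(j))*exp(j)/(27*exp(3*j) + 54*exp(2*j) + 36*exp(j) + 8)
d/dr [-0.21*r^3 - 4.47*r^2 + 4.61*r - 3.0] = -0.63*r^2 - 8.94*r + 4.61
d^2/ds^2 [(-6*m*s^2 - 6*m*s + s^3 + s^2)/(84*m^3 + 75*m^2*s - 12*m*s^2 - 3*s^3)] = 2*(-s*(-25*m^2 + 8*m*s + 3*s^2)^2*(6*m*s + 6*m - s^2 - s) - (s*(4*m + 3*s)*(6*m*s + 6*m - s^2 - s) + (-25*m^2 + 8*m*s + 3*s^2)*(12*m*s + 6*m - 3*s^2 - 2*s))*(28*m^3 + 25*m^2*s - 4*m*s^2 - s^3) + (-6*m + 3*s + 1)*(28*m^3 + 25*m^2*s - 4*m*s^2 - s^3)^2)/(3*(28*m^3 + 25*m^2*s - 4*m*s^2 - s^3)^3)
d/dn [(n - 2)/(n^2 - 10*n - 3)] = (n^2 - 10*n - 2*(n - 5)*(n - 2) - 3)/(-n^2 + 10*n + 3)^2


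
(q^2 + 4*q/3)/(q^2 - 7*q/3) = (3*q + 4)/(3*q - 7)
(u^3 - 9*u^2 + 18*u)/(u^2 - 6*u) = u - 3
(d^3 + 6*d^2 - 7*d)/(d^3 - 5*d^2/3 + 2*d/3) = 3*(d + 7)/(3*d - 2)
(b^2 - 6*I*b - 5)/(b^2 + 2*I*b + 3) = (b - 5*I)/(b + 3*I)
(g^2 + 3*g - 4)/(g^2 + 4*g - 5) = (g + 4)/(g + 5)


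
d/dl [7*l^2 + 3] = 14*l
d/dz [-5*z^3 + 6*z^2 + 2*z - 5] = -15*z^2 + 12*z + 2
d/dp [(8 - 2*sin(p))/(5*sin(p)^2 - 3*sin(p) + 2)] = 10*(sin(p)^2 - 8*sin(p) + 2)*cos(p)/(5*sin(p)^2 - 3*sin(p) + 2)^2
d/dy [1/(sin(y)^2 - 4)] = -2*sin(y)*cos(y)/(sin(y)^2 - 4)^2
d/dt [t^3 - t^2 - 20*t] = 3*t^2 - 2*t - 20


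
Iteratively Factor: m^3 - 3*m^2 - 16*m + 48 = (m - 4)*(m^2 + m - 12) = (m - 4)*(m + 4)*(m - 3)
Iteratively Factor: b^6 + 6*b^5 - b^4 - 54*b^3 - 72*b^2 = (b - 3)*(b^5 + 9*b^4 + 26*b^3 + 24*b^2) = b*(b - 3)*(b^4 + 9*b^3 + 26*b^2 + 24*b) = b*(b - 3)*(b + 4)*(b^3 + 5*b^2 + 6*b) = b*(b - 3)*(b + 3)*(b + 4)*(b^2 + 2*b) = b*(b - 3)*(b + 2)*(b + 3)*(b + 4)*(b)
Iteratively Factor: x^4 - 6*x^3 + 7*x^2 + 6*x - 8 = (x - 2)*(x^3 - 4*x^2 - x + 4) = (x - 2)*(x - 1)*(x^2 - 3*x - 4) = (x - 2)*(x - 1)*(x + 1)*(x - 4)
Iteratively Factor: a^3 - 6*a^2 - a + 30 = (a - 3)*(a^2 - 3*a - 10) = (a - 5)*(a - 3)*(a + 2)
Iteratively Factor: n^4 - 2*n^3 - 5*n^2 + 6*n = (n - 1)*(n^3 - n^2 - 6*n) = n*(n - 1)*(n^2 - n - 6) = n*(n - 1)*(n + 2)*(n - 3)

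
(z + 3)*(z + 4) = z^2 + 7*z + 12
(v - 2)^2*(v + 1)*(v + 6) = v^4 + 3*v^3 - 18*v^2 + 4*v + 24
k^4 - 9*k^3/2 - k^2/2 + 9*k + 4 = (k - 4)*(k - 2)*(k + 1/2)*(k + 1)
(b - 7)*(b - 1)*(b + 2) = b^3 - 6*b^2 - 9*b + 14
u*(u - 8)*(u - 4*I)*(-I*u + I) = -I*u^4 - 4*u^3 + 9*I*u^3 + 36*u^2 - 8*I*u^2 - 32*u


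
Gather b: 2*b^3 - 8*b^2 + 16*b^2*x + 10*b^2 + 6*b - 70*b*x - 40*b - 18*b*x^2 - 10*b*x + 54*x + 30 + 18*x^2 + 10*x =2*b^3 + b^2*(16*x + 2) + b*(-18*x^2 - 80*x - 34) + 18*x^2 + 64*x + 30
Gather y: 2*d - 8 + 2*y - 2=2*d + 2*y - 10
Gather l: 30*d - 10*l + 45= 30*d - 10*l + 45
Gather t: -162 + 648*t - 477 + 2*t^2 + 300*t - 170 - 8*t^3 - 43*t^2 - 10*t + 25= -8*t^3 - 41*t^2 + 938*t - 784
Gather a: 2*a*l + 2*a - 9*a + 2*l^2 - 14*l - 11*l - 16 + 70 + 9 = a*(2*l - 7) + 2*l^2 - 25*l + 63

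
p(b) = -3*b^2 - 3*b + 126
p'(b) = -6*b - 3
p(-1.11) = 125.63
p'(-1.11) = 3.66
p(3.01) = 89.79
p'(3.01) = -21.06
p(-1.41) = 124.27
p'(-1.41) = 5.46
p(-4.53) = 78.03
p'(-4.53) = 24.18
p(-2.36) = 116.37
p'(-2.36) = 11.16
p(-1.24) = 125.11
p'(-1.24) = 4.44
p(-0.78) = 126.51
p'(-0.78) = 1.68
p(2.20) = 104.88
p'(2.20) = -16.20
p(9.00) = -144.00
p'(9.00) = -57.00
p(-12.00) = -270.00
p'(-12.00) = 69.00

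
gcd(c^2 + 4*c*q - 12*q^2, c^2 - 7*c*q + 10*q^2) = -c + 2*q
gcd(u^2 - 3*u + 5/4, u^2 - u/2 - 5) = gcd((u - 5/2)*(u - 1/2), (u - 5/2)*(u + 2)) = u - 5/2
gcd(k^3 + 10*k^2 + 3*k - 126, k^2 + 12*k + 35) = k + 7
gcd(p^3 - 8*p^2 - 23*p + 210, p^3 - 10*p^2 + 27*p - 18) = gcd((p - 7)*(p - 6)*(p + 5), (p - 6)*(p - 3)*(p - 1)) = p - 6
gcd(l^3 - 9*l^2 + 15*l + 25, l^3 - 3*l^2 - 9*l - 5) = l^2 - 4*l - 5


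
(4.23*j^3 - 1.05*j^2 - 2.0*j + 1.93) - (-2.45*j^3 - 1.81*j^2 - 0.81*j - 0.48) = 6.68*j^3 + 0.76*j^2 - 1.19*j + 2.41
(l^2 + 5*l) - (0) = l^2 + 5*l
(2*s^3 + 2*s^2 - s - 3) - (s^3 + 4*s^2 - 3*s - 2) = s^3 - 2*s^2 + 2*s - 1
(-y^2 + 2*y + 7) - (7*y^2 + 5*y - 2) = -8*y^2 - 3*y + 9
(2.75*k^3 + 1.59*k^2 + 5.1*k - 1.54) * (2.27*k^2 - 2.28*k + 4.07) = 6.2425*k^5 - 2.6607*k^4 + 19.1443*k^3 - 8.6525*k^2 + 24.2682*k - 6.2678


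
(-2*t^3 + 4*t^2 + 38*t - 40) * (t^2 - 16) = -2*t^5 + 4*t^4 + 70*t^3 - 104*t^2 - 608*t + 640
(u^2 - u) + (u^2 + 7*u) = 2*u^2 + 6*u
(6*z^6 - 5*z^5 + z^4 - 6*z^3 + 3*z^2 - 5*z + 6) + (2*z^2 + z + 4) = 6*z^6 - 5*z^5 + z^4 - 6*z^3 + 5*z^2 - 4*z + 10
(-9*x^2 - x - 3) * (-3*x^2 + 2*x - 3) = 27*x^4 - 15*x^3 + 34*x^2 - 3*x + 9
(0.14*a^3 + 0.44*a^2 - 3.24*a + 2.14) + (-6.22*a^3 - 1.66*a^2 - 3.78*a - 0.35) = -6.08*a^3 - 1.22*a^2 - 7.02*a + 1.79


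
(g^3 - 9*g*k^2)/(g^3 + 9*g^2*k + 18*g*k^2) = (g - 3*k)/(g + 6*k)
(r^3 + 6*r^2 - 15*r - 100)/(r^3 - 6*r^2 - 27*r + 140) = (r + 5)/(r - 7)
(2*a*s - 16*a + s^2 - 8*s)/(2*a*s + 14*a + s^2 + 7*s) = (s - 8)/(s + 7)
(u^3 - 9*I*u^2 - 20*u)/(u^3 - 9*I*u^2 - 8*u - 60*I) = u*(u - 4*I)/(u^2 - 4*I*u + 12)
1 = 1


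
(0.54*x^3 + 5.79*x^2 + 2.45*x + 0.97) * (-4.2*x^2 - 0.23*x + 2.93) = -2.268*x^5 - 24.4422*x^4 - 10.0395*x^3 + 12.3272*x^2 + 6.9554*x + 2.8421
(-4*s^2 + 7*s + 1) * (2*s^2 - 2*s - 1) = -8*s^4 + 22*s^3 - 8*s^2 - 9*s - 1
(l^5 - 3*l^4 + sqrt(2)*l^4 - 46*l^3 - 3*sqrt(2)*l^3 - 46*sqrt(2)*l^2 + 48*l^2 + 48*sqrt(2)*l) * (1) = l^5 - 3*l^4 + sqrt(2)*l^4 - 46*l^3 - 3*sqrt(2)*l^3 - 46*sqrt(2)*l^2 + 48*l^2 + 48*sqrt(2)*l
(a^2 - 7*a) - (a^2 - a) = -6*a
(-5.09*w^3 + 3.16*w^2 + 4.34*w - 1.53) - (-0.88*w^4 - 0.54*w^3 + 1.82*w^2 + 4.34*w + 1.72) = 0.88*w^4 - 4.55*w^3 + 1.34*w^2 - 3.25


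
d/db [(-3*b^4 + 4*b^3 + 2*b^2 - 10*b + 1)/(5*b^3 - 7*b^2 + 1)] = (-15*b^6 + 42*b^5 - 38*b^4 + 88*b^3 - 73*b^2 + 18*b - 10)/(25*b^6 - 70*b^5 + 49*b^4 + 10*b^3 - 14*b^2 + 1)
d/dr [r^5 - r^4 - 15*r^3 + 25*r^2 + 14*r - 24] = 5*r^4 - 4*r^3 - 45*r^2 + 50*r + 14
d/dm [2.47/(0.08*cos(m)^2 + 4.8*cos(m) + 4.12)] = (0.3952*cos(m) + 11.856)*sin(m)/(0.08*cos(m)^2 + 4.8*cos(m) + 4.12)^2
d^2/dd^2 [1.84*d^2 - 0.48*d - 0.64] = 3.68000000000000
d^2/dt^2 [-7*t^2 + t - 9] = -14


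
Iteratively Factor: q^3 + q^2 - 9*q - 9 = (q + 3)*(q^2 - 2*q - 3) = (q + 1)*(q + 3)*(q - 3)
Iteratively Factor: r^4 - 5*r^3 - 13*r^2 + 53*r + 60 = (r - 5)*(r^3 - 13*r - 12) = (r - 5)*(r - 4)*(r^2 + 4*r + 3) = (r - 5)*(r - 4)*(r + 3)*(r + 1)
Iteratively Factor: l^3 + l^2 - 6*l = (l - 2)*(l^2 + 3*l) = (l - 2)*(l + 3)*(l)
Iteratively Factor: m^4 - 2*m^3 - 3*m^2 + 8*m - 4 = (m - 1)*(m^3 - m^2 - 4*m + 4) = (m - 2)*(m - 1)*(m^2 + m - 2) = (m - 2)*(m - 1)*(m + 2)*(m - 1)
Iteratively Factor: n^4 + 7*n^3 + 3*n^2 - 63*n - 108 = (n + 3)*(n^3 + 4*n^2 - 9*n - 36) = (n + 3)*(n + 4)*(n^2 - 9) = (n + 3)^2*(n + 4)*(n - 3)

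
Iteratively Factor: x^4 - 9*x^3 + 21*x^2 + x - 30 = (x - 3)*(x^3 - 6*x^2 + 3*x + 10) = (x - 3)*(x - 2)*(x^2 - 4*x - 5) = (x - 5)*(x - 3)*(x - 2)*(x + 1)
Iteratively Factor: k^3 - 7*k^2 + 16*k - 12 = (k - 2)*(k^2 - 5*k + 6) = (k - 2)^2*(k - 3)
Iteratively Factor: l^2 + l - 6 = (l - 2)*(l + 3)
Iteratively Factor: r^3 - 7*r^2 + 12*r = (r - 3)*(r^2 - 4*r) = r*(r - 3)*(r - 4)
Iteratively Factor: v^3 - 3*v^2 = (v)*(v^2 - 3*v) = v*(v - 3)*(v)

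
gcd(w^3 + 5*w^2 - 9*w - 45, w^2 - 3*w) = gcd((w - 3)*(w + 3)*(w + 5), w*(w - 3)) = w - 3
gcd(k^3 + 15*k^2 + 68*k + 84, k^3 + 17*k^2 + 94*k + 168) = k^2 + 13*k + 42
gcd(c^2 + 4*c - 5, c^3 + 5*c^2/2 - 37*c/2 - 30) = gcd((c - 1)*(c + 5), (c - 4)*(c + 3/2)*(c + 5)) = c + 5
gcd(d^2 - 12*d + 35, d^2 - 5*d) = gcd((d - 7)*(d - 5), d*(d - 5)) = d - 5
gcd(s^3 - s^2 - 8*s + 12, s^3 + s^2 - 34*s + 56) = s - 2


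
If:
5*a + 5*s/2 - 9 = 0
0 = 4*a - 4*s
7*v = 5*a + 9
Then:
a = 6/5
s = 6/5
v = 15/7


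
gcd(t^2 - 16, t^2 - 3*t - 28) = t + 4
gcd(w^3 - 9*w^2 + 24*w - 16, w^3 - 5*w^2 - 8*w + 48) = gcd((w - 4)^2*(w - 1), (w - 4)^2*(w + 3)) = w^2 - 8*w + 16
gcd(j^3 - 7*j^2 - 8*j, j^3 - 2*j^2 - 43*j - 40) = j^2 - 7*j - 8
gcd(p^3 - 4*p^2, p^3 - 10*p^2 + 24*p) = p^2 - 4*p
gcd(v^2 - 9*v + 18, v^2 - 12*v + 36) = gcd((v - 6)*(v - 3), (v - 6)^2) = v - 6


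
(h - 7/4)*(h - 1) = h^2 - 11*h/4 + 7/4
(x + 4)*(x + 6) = x^2 + 10*x + 24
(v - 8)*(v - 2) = v^2 - 10*v + 16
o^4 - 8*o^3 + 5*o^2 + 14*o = o*(o - 7)*(o - 2)*(o + 1)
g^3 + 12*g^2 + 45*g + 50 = (g + 2)*(g + 5)^2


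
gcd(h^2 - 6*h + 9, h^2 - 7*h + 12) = h - 3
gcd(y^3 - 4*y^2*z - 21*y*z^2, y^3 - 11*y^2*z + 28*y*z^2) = y^2 - 7*y*z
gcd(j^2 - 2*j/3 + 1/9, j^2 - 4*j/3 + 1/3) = j - 1/3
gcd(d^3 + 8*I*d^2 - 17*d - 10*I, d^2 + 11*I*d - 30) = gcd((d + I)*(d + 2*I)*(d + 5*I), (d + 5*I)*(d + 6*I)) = d + 5*I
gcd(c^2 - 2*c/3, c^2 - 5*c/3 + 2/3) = c - 2/3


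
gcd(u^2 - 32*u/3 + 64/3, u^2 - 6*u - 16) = u - 8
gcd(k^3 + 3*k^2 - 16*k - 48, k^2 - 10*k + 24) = k - 4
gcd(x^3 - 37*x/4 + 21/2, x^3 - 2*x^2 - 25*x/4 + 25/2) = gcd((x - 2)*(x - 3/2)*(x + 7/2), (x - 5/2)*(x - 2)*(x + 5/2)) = x - 2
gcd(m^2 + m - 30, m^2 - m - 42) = m + 6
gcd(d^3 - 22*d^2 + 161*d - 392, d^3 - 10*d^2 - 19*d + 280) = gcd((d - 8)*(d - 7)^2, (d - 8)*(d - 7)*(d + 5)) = d^2 - 15*d + 56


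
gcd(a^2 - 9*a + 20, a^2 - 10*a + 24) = a - 4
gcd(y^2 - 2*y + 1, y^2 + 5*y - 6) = y - 1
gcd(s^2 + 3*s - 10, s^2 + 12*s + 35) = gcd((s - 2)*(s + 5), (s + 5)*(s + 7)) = s + 5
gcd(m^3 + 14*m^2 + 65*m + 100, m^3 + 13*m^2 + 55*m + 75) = m^2 + 10*m + 25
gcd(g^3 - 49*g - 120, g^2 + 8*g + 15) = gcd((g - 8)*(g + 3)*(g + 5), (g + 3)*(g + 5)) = g^2 + 8*g + 15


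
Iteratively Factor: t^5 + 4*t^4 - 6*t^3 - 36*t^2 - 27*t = (t - 3)*(t^4 + 7*t^3 + 15*t^2 + 9*t) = t*(t - 3)*(t^3 + 7*t^2 + 15*t + 9) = t*(t - 3)*(t + 3)*(t^2 + 4*t + 3) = t*(t - 3)*(t + 1)*(t + 3)*(t + 3)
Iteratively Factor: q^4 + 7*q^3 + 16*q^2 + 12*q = (q + 3)*(q^3 + 4*q^2 + 4*q) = (q + 2)*(q + 3)*(q^2 + 2*q) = q*(q + 2)*(q + 3)*(q + 2)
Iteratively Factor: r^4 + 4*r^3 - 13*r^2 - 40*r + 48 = (r + 4)*(r^3 - 13*r + 12) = (r + 4)^2*(r^2 - 4*r + 3) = (r - 3)*(r + 4)^2*(r - 1)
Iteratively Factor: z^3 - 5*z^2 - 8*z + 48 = (z - 4)*(z^2 - z - 12) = (z - 4)*(z + 3)*(z - 4)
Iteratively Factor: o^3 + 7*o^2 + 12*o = (o + 4)*(o^2 + 3*o) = o*(o + 4)*(o + 3)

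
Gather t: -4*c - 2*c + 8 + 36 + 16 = 60 - 6*c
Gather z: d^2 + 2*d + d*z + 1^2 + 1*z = d^2 + 2*d + z*(d + 1) + 1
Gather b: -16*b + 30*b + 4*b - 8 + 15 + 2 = 18*b + 9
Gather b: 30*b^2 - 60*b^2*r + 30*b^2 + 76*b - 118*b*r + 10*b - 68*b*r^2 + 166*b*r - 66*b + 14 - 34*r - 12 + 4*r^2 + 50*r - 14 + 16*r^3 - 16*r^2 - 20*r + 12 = b^2*(60 - 60*r) + b*(-68*r^2 + 48*r + 20) + 16*r^3 - 12*r^2 - 4*r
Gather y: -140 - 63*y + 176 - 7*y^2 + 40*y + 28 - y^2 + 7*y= -8*y^2 - 16*y + 64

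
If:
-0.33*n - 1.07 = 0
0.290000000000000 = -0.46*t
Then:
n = -3.24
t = -0.63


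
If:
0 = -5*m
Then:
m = 0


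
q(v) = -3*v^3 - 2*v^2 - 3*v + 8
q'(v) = -9*v^2 - 4*v - 3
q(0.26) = 7.03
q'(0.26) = -4.65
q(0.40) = 6.29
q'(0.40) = -6.04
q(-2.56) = 52.90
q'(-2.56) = -51.74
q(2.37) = -50.28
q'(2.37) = -63.03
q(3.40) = -143.23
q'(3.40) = -120.64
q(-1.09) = 12.78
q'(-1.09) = -9.33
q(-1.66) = 21.19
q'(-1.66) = -21.16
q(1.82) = -22.17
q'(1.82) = -40.09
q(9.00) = -2368.00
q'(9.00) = -768.00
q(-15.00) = 9728.00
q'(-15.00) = -1968.00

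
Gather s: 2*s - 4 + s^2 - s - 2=s^2 + s - 6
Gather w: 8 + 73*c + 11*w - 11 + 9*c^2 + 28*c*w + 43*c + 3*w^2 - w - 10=9*c^2 + 116*c + 3*w^2 + w*(28*c + 10) - 13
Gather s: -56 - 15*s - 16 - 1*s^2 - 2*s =-s^2 - 17*s - 72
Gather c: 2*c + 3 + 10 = 2*c + 13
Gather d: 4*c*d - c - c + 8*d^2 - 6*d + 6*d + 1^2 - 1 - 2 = 4*c*d - 2*c + 8*d^2 - 2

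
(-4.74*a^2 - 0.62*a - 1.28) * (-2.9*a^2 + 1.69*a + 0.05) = 13.746*a^4 - 6.2126*a^3 + 2.4272*a^2 - 2.1942*a - 0.064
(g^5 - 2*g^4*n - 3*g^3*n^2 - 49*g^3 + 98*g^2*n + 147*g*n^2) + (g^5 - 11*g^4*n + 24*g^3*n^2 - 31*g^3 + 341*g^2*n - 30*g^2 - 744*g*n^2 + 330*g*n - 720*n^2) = 2*g^5 - 13*g^4*n + 21*g^3*n^2 - 80*g^3 + 439*g^2*n - 30*g^2 - 597*g*n^2 + 330*g*n - 720*n^2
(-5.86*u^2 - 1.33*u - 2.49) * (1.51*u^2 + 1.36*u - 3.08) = -8.8486*u^4 - 9.9779*u^3 + 12.4801*u^2 + 0.71*u + 7.6692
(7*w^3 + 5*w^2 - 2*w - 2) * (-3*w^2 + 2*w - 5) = -21*w^5 - w^4 - 19*w^3 - 23*w^2 + 6*w + 10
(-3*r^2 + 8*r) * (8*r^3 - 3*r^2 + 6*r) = -24*r^5 + 73*r^4 - 42*r^3 + 48*r^2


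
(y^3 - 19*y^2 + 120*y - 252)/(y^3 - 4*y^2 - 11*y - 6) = (y^2 - 13*y + 42)/(y^2 + 2*y + 1)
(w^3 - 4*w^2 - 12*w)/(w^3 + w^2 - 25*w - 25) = w*(w^2 - 4*w - 12)/(w^3 + w^2 - 25*w - 25)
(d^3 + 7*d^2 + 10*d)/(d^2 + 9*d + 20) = d*(d + 2)/(d + 4)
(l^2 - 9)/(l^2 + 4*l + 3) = (l - 3)/(l + 1)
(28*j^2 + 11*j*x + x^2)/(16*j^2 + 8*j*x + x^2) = (7*j + x)/(4*j + x)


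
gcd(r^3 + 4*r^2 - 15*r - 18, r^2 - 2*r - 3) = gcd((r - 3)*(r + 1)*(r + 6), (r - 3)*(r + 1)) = r^2 - 2*r - 3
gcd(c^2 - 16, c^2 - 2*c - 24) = c + 4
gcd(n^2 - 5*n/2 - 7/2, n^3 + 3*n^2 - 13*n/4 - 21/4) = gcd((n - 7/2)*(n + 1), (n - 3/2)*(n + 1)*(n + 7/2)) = n + 1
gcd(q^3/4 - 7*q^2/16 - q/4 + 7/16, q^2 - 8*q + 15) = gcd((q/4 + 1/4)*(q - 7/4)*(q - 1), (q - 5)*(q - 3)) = 1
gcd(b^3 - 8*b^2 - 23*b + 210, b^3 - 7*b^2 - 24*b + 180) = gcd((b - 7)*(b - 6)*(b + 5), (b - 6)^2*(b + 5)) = b^2 - b - 30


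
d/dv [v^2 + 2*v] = 2*v + 2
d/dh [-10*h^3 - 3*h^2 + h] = -30*h^2 - 6*h + 1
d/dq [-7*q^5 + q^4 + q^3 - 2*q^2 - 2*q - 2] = -35*q^4 + 4*q^3 + 3*q^2 - 4*q - 2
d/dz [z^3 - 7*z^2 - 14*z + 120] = 3*z^2 - 14*z - 14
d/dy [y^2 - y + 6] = 2*y - 1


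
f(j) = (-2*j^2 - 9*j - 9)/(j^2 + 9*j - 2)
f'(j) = (-4*j - 9)/(j^2 + 9*j - 2) + (-2*j - 9)*(-2*j^2 - 9*j - 9)/(j^2 + 9*j - 2)^2 = (-9*j^2 + 26*j + 99)/(j^4 + 18*j^3 + 77*j^2 - 36*j + 4)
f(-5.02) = 0.65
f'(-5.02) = -0.53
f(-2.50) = -0.05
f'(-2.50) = -0.07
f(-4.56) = 0.43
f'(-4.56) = -0.42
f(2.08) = -1.73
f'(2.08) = 0.26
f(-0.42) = 0.99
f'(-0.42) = 2.75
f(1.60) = -1.91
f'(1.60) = 0.53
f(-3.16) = 0.03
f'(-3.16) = -0.17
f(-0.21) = 1.87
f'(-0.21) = 6.30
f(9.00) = -1.58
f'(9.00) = -0.02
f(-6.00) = 1.35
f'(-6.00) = -0.95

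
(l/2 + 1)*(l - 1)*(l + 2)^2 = l^4/2 + 5*l^3/2 + 3*l^2 - 2*l - 4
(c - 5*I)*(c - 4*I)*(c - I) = c^3 - 10*I*c^2 - 29*c + 20*I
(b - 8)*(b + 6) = b^2 - 2*b - 48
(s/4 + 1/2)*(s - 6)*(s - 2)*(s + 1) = s^4/4 - 5*s^3/4 - 5*s^2/2 + 5*s + 6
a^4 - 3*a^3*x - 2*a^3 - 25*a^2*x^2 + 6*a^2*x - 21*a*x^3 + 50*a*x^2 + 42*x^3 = (a - 2)*(a - 7*x)*(a + x)*(a + 3*x)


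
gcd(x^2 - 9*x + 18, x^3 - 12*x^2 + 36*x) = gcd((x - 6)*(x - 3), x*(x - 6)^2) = x - 6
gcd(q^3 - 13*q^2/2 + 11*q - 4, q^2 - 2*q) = q - 2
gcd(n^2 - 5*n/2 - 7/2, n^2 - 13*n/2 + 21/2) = n - 7/2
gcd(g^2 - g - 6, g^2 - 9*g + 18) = g - 3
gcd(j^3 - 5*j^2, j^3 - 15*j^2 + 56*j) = j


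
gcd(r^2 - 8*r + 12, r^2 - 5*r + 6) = r - 2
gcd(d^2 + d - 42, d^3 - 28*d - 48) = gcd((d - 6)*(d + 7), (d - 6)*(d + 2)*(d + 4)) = d - 6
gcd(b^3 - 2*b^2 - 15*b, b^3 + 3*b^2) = b^2 + 3*b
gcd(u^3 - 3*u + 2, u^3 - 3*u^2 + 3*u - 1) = u^2 - 2*u + 1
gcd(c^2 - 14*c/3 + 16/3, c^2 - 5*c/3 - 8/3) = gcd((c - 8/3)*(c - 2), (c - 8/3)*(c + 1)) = c - 8/3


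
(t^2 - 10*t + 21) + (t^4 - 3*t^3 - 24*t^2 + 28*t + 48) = t^4 - 3*t^3 - 23*t^2 + 18*t + 69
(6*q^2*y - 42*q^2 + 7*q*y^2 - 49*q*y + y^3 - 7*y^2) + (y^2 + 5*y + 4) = 6*q^2*y - 42*q^2 + 7*q*y^2 - 49*q*y + y^3 - 6*y^2 + 5*y + 4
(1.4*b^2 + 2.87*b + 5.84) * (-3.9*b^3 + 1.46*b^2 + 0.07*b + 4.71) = -5.46*b^5 - 9.149*b^4 - 18.4878*b^3 + 15.3213*b^2 + 13.9265*b + 27.5064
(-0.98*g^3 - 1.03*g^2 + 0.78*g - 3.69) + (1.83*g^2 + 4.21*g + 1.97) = -0.98*g^3 + 0.8*g^2 + 4.99*g - 1.72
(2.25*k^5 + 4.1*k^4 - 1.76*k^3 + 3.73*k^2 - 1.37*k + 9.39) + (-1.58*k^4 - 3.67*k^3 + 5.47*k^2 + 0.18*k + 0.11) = 2.25*k^5 + 2.52*k^4 - 5.43*k^3 + 9.2*k^2 - 1.19*k + 9.5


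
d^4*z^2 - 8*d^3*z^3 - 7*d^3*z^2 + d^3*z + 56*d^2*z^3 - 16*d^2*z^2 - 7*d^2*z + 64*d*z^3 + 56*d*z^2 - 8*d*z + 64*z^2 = (d - 8)*(d - 8*z)*(d*z + 1)*(d*z + z)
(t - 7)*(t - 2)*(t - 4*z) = t^3 - 4*t^2*z - 9*t^2 + 36*t*z + 14*t - 56*z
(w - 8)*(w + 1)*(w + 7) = w^3 - 57*w - 56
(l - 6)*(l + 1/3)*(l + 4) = l^3 - 5*l^2/3 - 74*l/3 - 8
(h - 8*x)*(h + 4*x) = h^2 - 4*h*x - 32*x^2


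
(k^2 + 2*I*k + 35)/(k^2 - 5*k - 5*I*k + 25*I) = (k + 7*I)/(k - 5)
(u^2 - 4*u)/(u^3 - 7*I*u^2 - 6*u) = (4 - u)/(-u^2 + 7*I*u + 6)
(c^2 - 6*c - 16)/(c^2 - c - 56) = (c + 2)/(c + 7)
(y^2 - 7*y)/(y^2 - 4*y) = (y - 7)/(y - 4)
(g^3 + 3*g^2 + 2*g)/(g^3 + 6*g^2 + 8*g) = (g + 1)/(g + 4)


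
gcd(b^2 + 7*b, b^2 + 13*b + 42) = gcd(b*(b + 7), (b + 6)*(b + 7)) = b + 7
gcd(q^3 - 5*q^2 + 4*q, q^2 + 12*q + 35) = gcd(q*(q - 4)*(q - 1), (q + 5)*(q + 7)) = 1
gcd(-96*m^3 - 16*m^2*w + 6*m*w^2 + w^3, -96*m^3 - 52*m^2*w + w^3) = 6*m + w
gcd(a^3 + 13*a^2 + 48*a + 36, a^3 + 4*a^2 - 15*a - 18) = a^2 + 7*a + 6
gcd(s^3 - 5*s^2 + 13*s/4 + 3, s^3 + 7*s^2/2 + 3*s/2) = s + 1/2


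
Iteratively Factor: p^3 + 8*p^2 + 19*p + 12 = (p + 1)*(p^2 + 7*p + 12) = (p + 1)*(p + 3)*(p + 4)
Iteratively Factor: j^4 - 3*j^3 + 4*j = (j - 2)*(j^3 - j^2 - 2*j) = j*(j - 2)*(j^2 - j - 2) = j*(j - 2)*(j + 1)*(j - 2)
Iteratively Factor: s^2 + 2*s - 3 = (s + 3)*(s - 1)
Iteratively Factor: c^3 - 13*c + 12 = (c + 4)*(c^2 - 4*c + 3) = (c - 3)*(c + 4)*(c - 1)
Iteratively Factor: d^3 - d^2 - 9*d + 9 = (d - 1)*(d^2 - 9) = (d - 1)*(d + 3)*(d - 3)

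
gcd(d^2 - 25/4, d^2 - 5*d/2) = d - 5/2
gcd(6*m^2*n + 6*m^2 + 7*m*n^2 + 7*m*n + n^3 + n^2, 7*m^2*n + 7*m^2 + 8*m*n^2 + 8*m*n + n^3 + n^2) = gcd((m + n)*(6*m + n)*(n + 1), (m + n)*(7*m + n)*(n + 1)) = m*n + m + n^2 + n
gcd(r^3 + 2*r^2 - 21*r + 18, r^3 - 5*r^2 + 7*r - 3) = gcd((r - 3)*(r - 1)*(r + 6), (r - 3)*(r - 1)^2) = r^2 - 4*r + 3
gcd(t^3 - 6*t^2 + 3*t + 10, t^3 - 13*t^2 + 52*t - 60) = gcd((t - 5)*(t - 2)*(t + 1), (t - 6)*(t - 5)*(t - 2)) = t^2 - 7*t + 10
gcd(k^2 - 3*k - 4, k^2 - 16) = k - 4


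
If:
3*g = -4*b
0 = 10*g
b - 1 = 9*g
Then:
No Solution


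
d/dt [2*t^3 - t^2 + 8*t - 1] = 6*t^2 - 2*t + 8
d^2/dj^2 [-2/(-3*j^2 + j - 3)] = 4*(-9*j^2 + 3*j + (6*j - 1)^2 - 9)/(3*j^2 - j + 3)^3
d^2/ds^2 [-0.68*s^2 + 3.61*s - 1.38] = -1.36000000000000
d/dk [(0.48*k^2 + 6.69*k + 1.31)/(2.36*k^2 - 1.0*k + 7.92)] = (-16.2684*k^2 + 1.42*k + 54.2948)/(5.5696*k^4 - 4.72*k^3 + 38.3824*k^2 - 15.84*k + 62.7264)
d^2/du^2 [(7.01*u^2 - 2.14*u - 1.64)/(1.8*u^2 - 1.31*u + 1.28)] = (19.19196*u^3 - 128.78784*u^2 + 52.78608*u + 17.721976)/(5.832*u^6 - 12.7332*u^5 + 21.70854*u^4 - 20.357531*u^3 + 15.437184*u^2 - 6.438912*u + 2.097152)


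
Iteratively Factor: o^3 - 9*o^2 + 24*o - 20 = (o - 5)*(o^2 - 4*o + 4) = (o - 5)*(o - 2)*(o - 2)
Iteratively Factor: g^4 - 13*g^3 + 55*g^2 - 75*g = (g - 5)*(g^3 - 8*g^2 + 15*g) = (g - 5)^2*(g^2 - 3*g) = (g - 5)^2*(g - 3)*(g)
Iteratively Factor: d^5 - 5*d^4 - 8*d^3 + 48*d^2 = (d + 3)*(d^4 - 8*d^3 + 16*d^2) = (d - 4)*(d + 3)*(d^3 - 4*d^2) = d*(d - 4)*(d + 3)*(d^2 - 4*d) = d*(d - 4)^2*(d + 3)*(d)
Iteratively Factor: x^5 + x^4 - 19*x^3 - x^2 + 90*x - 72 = (x + 4)*(x^4 - 3*x^3 - 7*x^2 + 27*x - 18) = (x - 2)*(x + 4)*(x^3 - x^2 - 9*x + 9) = (x - 2)*(x - 1)*(x + 4)*(x^2 - 9) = (x - 2)*(x - 1)*(x + 3)*(x + 4)*(x - 3)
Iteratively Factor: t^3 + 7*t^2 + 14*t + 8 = (t + 1)*(t^2 + 6*t + 8) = (t + 1)*(t + 4)*(t + 2)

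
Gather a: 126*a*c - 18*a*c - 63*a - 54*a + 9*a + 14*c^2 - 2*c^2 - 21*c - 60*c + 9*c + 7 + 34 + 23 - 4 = a*(108*c - 108) + 12*c^2 - 72*c + 60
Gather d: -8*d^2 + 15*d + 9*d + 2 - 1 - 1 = -8*d^2 + 24*d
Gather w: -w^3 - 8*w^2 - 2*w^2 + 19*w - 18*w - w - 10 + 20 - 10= -w^3 - 10*w^2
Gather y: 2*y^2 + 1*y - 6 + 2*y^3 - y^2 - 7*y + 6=2*y^3 + y^2 - 6*y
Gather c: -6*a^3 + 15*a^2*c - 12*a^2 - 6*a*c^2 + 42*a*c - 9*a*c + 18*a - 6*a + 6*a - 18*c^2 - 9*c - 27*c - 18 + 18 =-6*a^3 - 12*a^2 + 18*a + c^2*(-6*a - 18) + c*(15*a^2 + 33*a - 36)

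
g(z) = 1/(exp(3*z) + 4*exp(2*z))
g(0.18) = 0.13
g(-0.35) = 0.43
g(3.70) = 0.00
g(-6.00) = 40663.50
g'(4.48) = -0.00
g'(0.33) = -0.22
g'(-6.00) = -81352.18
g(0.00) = 0.20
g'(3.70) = -0.00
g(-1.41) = 3.95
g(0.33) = 0.10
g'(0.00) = -0.44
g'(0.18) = -0.30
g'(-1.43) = -8.47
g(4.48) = 0.00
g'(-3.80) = -996.30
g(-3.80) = 496.77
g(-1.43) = 4.12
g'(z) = (-3*exp(3*z) - 8*exp(2*z))/(exp(3*z) + 4*exp(2*z))^2 = (-3*exp(z) - 8)*exp(-2*z)/(exp(z) + 4)^2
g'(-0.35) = -0.92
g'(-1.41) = -8.13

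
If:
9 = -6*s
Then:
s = -3/2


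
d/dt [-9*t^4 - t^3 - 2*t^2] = t*(-36*t^2 - 3*t - 4)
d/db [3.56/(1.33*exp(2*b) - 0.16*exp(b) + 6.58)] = (0.5696 - 9.4696*exp(b))*exp(b)/(1.33*exp(2*b) - 0.16*exp(b) + 6.58)^2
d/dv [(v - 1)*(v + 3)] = 2*v + 2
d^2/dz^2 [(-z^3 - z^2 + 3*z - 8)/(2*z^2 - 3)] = 6*(2*z^3 - 38*z^2 + 9*z - 19)/(8*z^6 - 36*z^4 + 54*z^2 - 27)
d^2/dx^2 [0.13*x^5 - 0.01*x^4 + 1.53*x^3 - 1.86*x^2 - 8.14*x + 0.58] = 2.6*x^3 - 0.12*x^2 + 9.18*x - 3.72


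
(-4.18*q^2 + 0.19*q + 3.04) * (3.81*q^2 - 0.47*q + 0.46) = -15.9258*q^4 + 2.6885*q^3 + 9.5703*q^2 - 1.3414*q + 1.3984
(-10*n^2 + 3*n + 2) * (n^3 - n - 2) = -10*n^5 + 3*n^4 + 12*n^3 + 17*n^2 - 8*n - 4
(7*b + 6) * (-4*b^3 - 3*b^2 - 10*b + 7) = -28*b^4 - 45*b^3 - 88*b^2 - 11*b + 42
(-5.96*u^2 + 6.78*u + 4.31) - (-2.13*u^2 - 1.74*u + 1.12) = -3.83*u^2 + 8.52*u + 3.19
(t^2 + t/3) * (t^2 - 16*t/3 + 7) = t^4 - 5*t^3 + 47*t^2/9 + 7*t/3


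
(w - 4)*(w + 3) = w^2 - w - 12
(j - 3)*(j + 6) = j^2 + 3*j - 18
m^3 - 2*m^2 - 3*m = m*(m - 3)*(m + 1)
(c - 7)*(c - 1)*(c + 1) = c^3 - 7*c^2 - c + 7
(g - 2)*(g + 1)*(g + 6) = g^3 + 5*g^2 - 8*g - 12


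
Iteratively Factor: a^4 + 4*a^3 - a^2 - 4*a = (a - 1)*(a^3 + 5*a^2 + 4*a) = a*(a - 1)*(a^2 + 5*a + 4) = a*(a - 1)*(a + 4)*(a + 1)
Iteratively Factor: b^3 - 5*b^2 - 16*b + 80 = (b - 5)*(b^2 - 16) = (b - 5)*(b - 4)*(b + 4)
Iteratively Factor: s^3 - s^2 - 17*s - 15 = (s + 1)*(s^2 - 2*s - 15) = (s - 5)*(s + 1)*(s + 3)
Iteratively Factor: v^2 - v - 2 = (v - 2)*(v + 1)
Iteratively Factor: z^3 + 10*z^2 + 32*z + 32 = (z + 2)*(z^2 + 8*z + 16) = (z + 2)*(z + 4)*(z + 4)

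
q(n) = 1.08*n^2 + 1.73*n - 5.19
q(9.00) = 97.86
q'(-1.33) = -1.14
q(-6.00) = 23.31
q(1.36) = -0.84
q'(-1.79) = -2.14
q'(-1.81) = -2.18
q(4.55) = 25.04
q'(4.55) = 11.56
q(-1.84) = -4.72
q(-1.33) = -5.58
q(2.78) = 7.97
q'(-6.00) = -11.23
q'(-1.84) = -2.24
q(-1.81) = -4.78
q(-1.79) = -4.83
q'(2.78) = 7.73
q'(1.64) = 5.27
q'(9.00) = 21.17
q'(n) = 2.16*n + 1.73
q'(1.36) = 4.67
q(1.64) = 0.55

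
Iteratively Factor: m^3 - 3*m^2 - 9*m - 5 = (m - 5)*(m^2 + 2*m + 1) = (m - 5)*(m + 1)*(m + 1)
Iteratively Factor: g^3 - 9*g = (g - 3)*(g^2 + 3*g) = (g - 3)*(g + 3)*(g)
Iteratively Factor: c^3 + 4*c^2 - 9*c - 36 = (c + 3)*(c^2 + c - 12) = (c - 3)*(c + 3)*(c + 4)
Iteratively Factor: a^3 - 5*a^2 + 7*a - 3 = (a - 1)*(a^2 - 4*a + 3) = (a - 1)^2*(a - 3)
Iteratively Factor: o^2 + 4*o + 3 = (o + 1)*(o + 3)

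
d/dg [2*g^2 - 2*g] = 4*g - 2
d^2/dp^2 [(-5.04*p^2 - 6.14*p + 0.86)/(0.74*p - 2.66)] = (1.77635683940025e-15*p^2 + 7.105427357601e-15*p - 94.552128)/(0.405224*p^3 - 4.369848*p^2 + 15.707832*p - 18.821096)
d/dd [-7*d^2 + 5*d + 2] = 5 - 14*d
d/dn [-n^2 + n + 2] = 1 - 2*n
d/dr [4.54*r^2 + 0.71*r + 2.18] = 9.08*r + 0.71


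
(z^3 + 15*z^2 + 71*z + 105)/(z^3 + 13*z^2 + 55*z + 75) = (z + 7)/(z + 5)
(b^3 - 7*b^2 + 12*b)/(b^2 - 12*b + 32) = b*(b - 3)/(b - 8)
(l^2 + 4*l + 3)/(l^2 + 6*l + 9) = (l + 1)/(l + 3)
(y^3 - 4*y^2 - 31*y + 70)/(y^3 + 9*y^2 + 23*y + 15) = (y^2 - 9*y + 14)/(y^2 + 4*y + 3)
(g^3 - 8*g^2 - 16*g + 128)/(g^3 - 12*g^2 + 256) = (g - 4)/(g - 8)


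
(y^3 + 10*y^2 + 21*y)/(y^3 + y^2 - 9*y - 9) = y*(y + 7)/(y^2 - 2*y - 3)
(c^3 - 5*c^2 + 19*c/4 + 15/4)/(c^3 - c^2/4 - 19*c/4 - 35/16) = 4*(c - 3)/(4*c + 7)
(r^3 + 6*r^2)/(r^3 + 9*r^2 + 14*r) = r*(r + 6)/(r^2 + 9*r + 14)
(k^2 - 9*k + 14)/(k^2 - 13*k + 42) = (k - 2)/(k - 6)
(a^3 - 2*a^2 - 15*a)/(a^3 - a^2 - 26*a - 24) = a*(-a^2 + 2*a + 15)/(-a^3 + a^2 + 26*a + 24)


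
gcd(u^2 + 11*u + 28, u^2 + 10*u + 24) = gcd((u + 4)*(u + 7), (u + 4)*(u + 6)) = u + 4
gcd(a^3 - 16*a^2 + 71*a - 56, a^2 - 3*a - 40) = a - 8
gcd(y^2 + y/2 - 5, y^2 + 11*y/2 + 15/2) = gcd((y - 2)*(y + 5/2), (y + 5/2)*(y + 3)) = y + 5/2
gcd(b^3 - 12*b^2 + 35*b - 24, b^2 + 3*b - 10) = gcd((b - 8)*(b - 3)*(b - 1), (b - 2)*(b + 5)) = 1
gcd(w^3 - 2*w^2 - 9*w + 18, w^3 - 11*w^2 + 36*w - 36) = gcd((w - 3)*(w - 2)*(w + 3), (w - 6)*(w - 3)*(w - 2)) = w^2 - 5*w + 6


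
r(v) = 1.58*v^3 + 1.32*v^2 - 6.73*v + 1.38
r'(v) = 4.74*v^2 + 2.64*v - 6.73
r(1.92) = 4.51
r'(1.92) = 15.81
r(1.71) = 1.63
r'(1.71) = 11.64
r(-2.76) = -3.21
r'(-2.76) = 22.09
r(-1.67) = 8.94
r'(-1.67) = 2.08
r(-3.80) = -40.68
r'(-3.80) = 51.68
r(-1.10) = 8.28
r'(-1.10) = -3.90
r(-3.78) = -39.66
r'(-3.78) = 51.02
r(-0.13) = 2.27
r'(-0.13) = -6.99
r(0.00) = 1.38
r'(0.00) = -6.73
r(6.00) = 349.80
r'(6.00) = 179.75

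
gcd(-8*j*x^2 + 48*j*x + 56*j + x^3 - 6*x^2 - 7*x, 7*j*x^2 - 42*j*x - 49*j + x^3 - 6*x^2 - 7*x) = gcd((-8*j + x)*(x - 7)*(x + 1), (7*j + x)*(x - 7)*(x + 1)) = x^2 - 6*x - 7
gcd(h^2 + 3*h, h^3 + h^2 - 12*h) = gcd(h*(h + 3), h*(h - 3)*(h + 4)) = h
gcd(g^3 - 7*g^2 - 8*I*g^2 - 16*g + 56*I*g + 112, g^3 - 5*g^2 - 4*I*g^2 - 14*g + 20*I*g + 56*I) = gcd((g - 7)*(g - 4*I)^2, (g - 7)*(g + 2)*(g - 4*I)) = g^2 + g*(-7 - 4*I) + 28*I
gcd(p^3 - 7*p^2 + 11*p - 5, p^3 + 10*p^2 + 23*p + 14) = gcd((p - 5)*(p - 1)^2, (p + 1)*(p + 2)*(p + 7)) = 1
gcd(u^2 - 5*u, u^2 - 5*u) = u^2 - 5*u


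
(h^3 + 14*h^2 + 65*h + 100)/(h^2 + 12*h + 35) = (h^2 + 9*h + 20)/(h + 7)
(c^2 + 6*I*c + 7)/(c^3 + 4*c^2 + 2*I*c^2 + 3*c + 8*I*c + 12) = (c + 7*I)/(c^2 + c*(4 + 3*I) + 12*I)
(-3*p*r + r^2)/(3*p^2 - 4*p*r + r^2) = -r/(p - r)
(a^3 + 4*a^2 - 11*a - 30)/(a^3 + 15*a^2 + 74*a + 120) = (a^2 - a - 6)/(a^2 + 10*a + 24)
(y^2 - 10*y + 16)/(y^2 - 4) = (y - 8)/(y + 2)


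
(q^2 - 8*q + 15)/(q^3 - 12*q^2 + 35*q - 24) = (q - 5)/(q^2 - 9*q + 8)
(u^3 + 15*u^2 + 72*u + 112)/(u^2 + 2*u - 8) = (u^2 + 11*u + 28)/(u - 2)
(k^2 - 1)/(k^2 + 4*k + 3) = (k - 1)/(k + 3)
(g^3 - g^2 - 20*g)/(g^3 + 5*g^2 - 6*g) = (g^2 - g - 20)/(g^2 + 5*g - 6)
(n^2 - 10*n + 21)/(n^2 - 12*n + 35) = (n - 3)/(n - 5)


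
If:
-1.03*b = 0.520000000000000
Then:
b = -0.50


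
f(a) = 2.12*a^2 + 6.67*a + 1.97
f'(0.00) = 6.67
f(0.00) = 1.97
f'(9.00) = 44.83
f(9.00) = 233.72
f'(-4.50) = -12.41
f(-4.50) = 14.88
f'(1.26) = 12.01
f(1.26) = 13.74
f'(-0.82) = 3.19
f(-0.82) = -2.07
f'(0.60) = 9.21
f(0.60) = 6.74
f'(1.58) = 13.37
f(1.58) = 17.80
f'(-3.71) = -9.06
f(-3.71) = 6.40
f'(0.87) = 10.36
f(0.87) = 9.38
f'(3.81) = 22.82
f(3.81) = 58.16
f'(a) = 4.24*a + 6.67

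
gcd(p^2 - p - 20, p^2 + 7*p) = 1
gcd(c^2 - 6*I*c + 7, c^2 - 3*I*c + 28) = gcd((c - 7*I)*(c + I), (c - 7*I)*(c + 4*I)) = c - 7*I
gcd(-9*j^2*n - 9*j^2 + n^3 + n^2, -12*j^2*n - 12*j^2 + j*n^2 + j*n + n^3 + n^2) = 3*j*n + 3*j - n^2 - n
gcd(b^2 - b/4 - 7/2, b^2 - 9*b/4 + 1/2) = b - 2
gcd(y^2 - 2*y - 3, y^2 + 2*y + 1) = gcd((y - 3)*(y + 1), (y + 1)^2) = y + 1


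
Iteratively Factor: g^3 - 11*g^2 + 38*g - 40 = (g - 4)*(g^2 - 7*g + 10) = (g - 5)*(g - 4)*(g - 2)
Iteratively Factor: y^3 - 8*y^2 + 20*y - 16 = (y - 2)*(y^2 - 6*y + 8) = (y - 2)^2*(y - 4)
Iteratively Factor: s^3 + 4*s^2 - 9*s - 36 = (s + 4)*(s^2 - 9) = (s - 3)*(s + 4)*(s + 3)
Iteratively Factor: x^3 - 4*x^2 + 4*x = (x - 2)*(x^2 - 2*x) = x*(x - 2)*(x - 2)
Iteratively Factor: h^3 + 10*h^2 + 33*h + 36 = (h + 4)*(h^2 + 6*h + 9) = (h + 3)*(h + 4)*(h + 3)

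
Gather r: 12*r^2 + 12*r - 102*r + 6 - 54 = 12*r^2 - 90*r - 48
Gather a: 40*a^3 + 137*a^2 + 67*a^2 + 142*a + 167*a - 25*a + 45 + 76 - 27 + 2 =40*a^3 + 204*a^2 + 284*a + 96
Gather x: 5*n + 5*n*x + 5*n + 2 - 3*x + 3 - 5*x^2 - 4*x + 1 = 10*n - 5*x^2 + x*(5*n - 7) + 6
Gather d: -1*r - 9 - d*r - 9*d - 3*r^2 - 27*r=d*(-r - 9) - 3*r^2 - 28*r - 9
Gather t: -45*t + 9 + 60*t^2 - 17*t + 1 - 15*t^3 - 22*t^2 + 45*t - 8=-15*t^3 + 38*t^2 - 17*t + 2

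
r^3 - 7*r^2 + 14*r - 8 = (r - 4)*(r - 2)*(r - 1)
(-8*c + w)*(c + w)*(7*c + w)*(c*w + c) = -56*c^4*w - 56*c^4 - 57*c^3*w^2 - 57*c^3*w + c*w^4 + c*w^3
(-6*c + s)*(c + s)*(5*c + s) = -30*c^3 - 31*c^2*s + s^3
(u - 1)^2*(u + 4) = u^3 + 2*u^2 - 7*u + 4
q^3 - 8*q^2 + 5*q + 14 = (q - 7)*(q - 2)*(q + 1)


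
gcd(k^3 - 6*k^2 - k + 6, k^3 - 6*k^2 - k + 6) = k^3 - 6*k^2 - k + 6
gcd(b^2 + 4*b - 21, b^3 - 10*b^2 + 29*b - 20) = 1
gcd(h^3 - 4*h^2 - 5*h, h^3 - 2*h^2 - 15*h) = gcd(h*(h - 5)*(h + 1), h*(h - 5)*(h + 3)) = h^2 - 5*h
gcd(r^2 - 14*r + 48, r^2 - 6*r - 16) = r - 8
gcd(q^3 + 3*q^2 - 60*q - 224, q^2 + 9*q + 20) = q + 4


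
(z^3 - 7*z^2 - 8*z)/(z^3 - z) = (z - 8)/(z - 1)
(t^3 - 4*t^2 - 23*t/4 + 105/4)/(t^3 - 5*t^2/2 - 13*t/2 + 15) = (t - 7/2)/(t - 2)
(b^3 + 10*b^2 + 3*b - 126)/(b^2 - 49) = (b^2 + 3*b - 18)/(b - 7)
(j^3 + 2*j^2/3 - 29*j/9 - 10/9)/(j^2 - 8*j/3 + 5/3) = (3*j^2 + 7*j + 2)/(3*(j - 1))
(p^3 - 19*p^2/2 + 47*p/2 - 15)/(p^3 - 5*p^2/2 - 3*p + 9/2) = (2*p^2 - 17*p + 30)/(2*p^2 - 3*p - 9)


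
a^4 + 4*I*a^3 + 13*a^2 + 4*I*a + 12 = (a - 2*I)*(a - I)*(a + I)*(a + 6*I)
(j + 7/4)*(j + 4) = j^2 + 23*j/4 + 7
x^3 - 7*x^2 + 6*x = x*(x - 6)*(x - 1)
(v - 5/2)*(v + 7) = v^2 + 9*v/2 - 35/2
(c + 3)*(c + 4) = c^2 + 7*c + 12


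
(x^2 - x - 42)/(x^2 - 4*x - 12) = (-x^2 + x + 42)/(-x^2 + 4*x + 12)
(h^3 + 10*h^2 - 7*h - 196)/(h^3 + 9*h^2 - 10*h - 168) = (h + 7)/(h + 6)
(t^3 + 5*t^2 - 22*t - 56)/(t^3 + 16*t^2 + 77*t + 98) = (t - 4)/(t + 7)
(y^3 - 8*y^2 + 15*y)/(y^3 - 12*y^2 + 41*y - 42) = y*(y - 5)/(y^2 - 9*y + 14)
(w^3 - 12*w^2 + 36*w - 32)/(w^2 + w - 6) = (w^2 - 10*w + 16)/(w + 3)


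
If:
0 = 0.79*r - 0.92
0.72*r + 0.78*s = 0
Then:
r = 1.16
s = -1.07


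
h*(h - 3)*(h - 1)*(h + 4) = h^4 - 13*h^2 + 12*h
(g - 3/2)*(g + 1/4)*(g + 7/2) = g^3 + 9*g^2/4 - 19*g/4 - 21/16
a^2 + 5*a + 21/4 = (a + 3/2)*(a + 7/2)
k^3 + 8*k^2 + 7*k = k*(k + 1)*(k + 7)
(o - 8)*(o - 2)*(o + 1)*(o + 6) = o^4 - 3*o^3 - 48*o^2 + 52*o + 96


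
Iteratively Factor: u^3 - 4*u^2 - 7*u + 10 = (u + 2)*(u^2 - 6*u + 5) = (u - 1)*(u + 2)*(u - 5)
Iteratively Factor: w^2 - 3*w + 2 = (w - 2)*(w - 1)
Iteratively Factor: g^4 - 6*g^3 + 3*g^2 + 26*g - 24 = (g - 3)*(g^3 - 3*g^2 - 6*g + 8) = (g - 4)*(g - 3)*(g^2 + g - 2) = (g - 4)*(g - 3)*(g + 2)*(g - 1)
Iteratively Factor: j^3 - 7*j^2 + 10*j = (j - 2)*(j^2 - 5*j) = j*(j - 2)*(j - 5)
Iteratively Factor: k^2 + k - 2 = (k + 2)*(k - 1)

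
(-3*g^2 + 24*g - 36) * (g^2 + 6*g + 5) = -3*g^4 + 6*g^3 + 93*g^2 - 96*g - 180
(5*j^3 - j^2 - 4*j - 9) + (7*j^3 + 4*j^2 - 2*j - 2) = 12*j^3 + 3*j^2 - 6*j - 11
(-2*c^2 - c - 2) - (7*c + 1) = -2*c^2 - 8*c - 3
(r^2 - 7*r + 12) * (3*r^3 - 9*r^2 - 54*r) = 3*r^5 - 30*r^4 + 45*r^3 + 270*r^2 - 648*r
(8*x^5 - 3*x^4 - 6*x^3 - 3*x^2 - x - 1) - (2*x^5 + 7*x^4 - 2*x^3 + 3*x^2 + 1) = 6*x^5 - 10*x^4 - 4*x^3 - 6*x^2 - x - 2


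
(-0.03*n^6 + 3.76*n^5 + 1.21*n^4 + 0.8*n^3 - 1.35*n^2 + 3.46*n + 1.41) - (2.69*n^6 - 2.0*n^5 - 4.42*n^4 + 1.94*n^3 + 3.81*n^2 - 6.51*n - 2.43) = -2.72*n^6 + 5.76*n^5 + 5.63*n^4 - 1.14*n^3 - 5.16*n^2 + 9.97*n + 3.84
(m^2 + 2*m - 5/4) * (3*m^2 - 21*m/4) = 3*m^4 + 3*m^3/4 - 57*m^2/4 + 105*m/16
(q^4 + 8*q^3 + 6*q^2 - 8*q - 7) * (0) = 0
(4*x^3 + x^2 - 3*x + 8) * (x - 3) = 4*x^4 - 11*x^3 - 6*x^2 + 17*x - 24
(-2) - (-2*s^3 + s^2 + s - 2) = 2*s^3 - s^2 - s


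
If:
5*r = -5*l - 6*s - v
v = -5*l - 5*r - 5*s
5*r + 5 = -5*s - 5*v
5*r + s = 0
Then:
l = 1/5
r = 0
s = 0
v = -1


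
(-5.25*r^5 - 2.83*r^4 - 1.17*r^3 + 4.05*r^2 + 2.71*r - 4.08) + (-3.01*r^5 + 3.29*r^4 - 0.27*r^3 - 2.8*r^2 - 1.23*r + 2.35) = -8.26*r^5 + 0.46*r^4 - 1.44*r^3 + 1.25*r^2 + 1.48*r - 1.73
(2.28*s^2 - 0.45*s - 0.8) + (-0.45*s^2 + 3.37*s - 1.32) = 1.83*s^2 + 2.92*s - 2.12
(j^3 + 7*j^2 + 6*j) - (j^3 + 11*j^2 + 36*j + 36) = -4*j^2 - 30*j - 36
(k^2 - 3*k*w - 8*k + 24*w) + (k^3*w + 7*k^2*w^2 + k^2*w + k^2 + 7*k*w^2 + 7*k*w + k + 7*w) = k^3*w + 7*k^2*w^2 + k^2*w + 2*k^2 + 7*k*w^2 + 4*k*w - 7*k + 31*w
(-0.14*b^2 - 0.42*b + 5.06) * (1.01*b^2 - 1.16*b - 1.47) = -0.1414*b^4 - 0.2618*b^3 + 5.8036*b^2 - 5.2522*b - 7.4382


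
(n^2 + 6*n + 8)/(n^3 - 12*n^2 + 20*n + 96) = (n + 4)/(n^2 - 14*n + 48)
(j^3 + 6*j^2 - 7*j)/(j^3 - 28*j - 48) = j*(-j^2 - 6*j + 7)/(-j^3 + 28*j + 48)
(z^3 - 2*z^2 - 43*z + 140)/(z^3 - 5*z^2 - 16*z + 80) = (z + 7)/(z + 4)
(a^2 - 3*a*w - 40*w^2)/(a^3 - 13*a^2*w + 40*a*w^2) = (-a - 5*w)/(a*(-a + 5*w))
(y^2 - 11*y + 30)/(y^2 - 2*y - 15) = (y - 6)/(y + 3)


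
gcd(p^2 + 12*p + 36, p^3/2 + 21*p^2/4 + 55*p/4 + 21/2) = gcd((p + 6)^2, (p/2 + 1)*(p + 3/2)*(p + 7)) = 1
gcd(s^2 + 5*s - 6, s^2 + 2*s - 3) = s - 1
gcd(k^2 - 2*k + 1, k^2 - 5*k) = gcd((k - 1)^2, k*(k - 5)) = 1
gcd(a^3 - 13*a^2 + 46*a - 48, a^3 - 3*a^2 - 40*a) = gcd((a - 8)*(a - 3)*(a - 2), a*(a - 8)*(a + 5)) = a - 8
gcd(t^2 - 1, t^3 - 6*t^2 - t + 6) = t^2 - 1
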